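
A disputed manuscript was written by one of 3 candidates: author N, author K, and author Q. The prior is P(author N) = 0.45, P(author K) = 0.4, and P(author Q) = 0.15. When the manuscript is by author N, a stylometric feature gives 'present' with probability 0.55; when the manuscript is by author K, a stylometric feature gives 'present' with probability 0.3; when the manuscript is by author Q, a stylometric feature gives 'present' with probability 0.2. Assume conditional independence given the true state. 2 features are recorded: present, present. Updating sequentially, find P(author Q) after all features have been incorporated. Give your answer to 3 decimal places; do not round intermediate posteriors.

Apply Bayes' rule sequentially, carrying P(author Q) forward.
After 'present': normaliser = 0.55·0.4500 + 0.3·0.4000 + 0.2·0.1500; P(author N) ≈ 0.6226, P(author K) ≈ 0.3019, P(author Q) ≈ 0.0755
After 'present': normaliser = 0.55·0.6226 + 0.3·0.3019 + 0.2·0.0755; P(author N) ≈ 0.7642, P(author K) ≈ 0.2021, P(author Q) ≈ 0.0337

0.034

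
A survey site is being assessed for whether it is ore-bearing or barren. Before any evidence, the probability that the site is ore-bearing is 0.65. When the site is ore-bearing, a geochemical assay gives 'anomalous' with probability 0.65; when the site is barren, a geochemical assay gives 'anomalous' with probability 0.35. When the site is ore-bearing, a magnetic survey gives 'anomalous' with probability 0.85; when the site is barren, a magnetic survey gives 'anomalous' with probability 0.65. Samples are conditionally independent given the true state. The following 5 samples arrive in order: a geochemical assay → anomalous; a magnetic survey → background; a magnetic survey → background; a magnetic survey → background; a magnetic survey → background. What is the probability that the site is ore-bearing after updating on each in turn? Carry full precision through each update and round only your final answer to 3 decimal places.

0.104

After a geochemical assay='anomalous': P(ore) = 0.65·0.6500 / (0.65·0.6500 + 0.35·0.3500) ≈ 0.7752
After a magnetic survey='background': P(ore) = 0.15·0.7752 / (0.15·0.7752 + 0.35·0.2248) ≈ 0.5965
After a magnetic survey='background': P(ore) = 0.15·0.5965 / (0.15·0.5965 + 0.35·0.4035) ≈ 0.3878
After a magnetic survey='background': P(ore) = 0.15·0.3878 / (0.15·0.3878 + 0.35·0.6122) ≈ 0.2135
After a magnetic survey='background': P(ore) = 0.15·0.2135 / (0.15·0.2135 + 0.35·0.7865) ≈ 0.1042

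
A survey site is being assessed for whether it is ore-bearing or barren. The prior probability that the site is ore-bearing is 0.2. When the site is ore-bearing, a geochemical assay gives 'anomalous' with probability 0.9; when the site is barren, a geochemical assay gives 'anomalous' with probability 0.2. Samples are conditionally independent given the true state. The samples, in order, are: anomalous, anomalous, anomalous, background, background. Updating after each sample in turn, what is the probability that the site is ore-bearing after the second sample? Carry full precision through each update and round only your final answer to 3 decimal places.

0.835

After 'anomalous': P(ore) = 0.9·0.2000 / (0.9·0.2000 + 0.2·0.8000) ≈ 0.5294
After 'anomalous': P(ore) = 0.9·0.5294 / (0.9·0.5294 + 0.2·0.4706) ≈ 0.8351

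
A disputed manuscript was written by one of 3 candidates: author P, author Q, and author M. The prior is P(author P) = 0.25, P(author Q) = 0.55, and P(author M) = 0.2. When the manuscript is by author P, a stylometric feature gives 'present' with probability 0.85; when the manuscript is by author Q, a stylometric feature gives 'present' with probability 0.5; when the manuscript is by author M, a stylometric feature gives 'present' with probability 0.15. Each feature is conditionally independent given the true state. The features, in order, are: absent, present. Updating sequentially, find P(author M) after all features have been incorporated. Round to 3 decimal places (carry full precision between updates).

After 'absent': normaliser = 0.15·0.2500 + 0.5·0.5500 + 0.85·0.2000; P(author P) ≈ 0.0777, P(author Q) ≈ 0.5699, P(author M) ≈ 0.3523
After 'present': normaliser = 0.85·0.0777 + 0.5·0.5699 + 0.15·0.3523; P(author P) ≈ 0.1636, P(author Q) ≈ 0.7056, P(author M) ≈ 0.1309

0.131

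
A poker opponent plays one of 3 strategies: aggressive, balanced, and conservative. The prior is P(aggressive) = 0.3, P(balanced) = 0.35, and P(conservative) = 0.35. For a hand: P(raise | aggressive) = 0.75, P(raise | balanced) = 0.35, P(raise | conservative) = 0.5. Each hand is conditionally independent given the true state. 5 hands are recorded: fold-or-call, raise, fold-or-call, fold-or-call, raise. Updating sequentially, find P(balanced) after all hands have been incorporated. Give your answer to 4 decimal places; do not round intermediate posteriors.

0.4645

After 'fold-or-call': normaliser = 0.25·0.3000 + 0.65·0.3500 + 0.5·0.3500; P(aggressive) ≈ 0.1571, P(balanced) ≈ 0.4764, P(conservative) ≈ 0.3665
After 'raise': normaliser = 0.75·0.1571 + 0.35·0.4764 + 0.5·0.3665; P(aggressive) ≈ 0.2518, P(balanced) ≈ 0.3565, P(conservative) ≈ 0.3917
After 'fold-or-call': normaliser = 0.25·0.2518 + 0.65·0.3565 + 0.5·0.3917; P(aggressive) ≈ 0.1283, P(balanced) ≈ 0.4724, P(conservative) ≈ 0.3993
After 'fold-or-call': normaliser = 0.25·0.1283 + 0.65·0.4724 + 0.5·0.3993; P(aggressive) ≈ 0.0596, P(balanced) ≈ 0.5699, P(conservative) ≈ 0.3706
After 'raise': normaliser = 0.75·0.0596 + 0.35·0.5699 + 0.5·0.3706; P(aggressive) ≈ 0.1040, P(balanced) ≈ 0.4645, P(conservative) ≈ 0.4315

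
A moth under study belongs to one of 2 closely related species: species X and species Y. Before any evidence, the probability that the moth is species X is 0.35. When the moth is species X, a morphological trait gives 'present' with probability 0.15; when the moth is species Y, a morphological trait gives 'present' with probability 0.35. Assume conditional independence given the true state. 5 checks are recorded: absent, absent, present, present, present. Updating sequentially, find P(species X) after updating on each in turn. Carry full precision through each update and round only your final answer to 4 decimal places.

Each posterior becomes the prior for the next update.
After 'absent': P(species X) = 0.85·0.3500 / (0.85·0.3500 + 0.65·0.6500) ≈ 0.4132
After 'absent': P(species X) = 0.85·0.4132 / (0.85·0.4132 + 0.65·0.5868) ≈ 0.4794
After 'present': P(species X) = 0.15·0.4794 / (0.15·0.4794 + 0.35·0.5206) ≈ 0.2830
After 'present': P(species X) = 0.15·0.2830 / (0.15·0.2830 + 0.35·0.7170) ≈ 0.1447
After 'present': P(species X) = 0.15·0.1447 / (0.15·0.1447 + 0.35·0.8553) ≈ 0.0676

0.0676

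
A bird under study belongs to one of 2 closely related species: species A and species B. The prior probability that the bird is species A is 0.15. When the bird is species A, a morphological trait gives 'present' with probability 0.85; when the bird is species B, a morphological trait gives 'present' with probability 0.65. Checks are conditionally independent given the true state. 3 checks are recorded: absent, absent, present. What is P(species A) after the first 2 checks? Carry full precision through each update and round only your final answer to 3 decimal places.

After 'absent': P(species A) = 0.15·0.1500 / (0.15·0.1500 + 0.35·0.8500) ≈ 0.0703
After 'absent': P(species A) = 0.15·0.0703 / (0.15·0.0703 + 0.35·0.9297) ≈ 0.0314

0.031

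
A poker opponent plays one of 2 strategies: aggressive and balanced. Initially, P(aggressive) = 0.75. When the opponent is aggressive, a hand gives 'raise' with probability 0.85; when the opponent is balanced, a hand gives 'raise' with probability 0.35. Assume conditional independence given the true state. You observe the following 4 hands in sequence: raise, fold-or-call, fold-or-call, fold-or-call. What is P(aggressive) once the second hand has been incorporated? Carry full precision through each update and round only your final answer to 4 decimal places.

Each posterior becomes the prior for the next update.
After 'raise': P(aggressive) = 0.85·0.7500 / (0.85·0.7500 + 0.35·0.2500) ≈ 0.8793
After 'fold-or-call': P(aggressive) = 0.15·0.8793 / (0.15·0.8793 + 0.65·0.1207) ≈ 0.6270

0.6270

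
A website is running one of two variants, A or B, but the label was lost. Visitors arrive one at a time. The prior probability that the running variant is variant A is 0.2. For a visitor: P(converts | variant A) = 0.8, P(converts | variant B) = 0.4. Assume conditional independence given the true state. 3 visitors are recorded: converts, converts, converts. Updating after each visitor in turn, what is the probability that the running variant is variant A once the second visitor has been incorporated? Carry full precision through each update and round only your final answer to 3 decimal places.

Each posterior becomes the prior for the next update.
After 'converts': P(A) = 0.8·0.2000 / (0.8·0.2000 + 0.4·0.8000) ≈ 0.3333
After 'converts': P(A) = 0.8·0.3333 / (0.8·0.3333 + 0.4·0.6667) ≈ 0.5000

0.500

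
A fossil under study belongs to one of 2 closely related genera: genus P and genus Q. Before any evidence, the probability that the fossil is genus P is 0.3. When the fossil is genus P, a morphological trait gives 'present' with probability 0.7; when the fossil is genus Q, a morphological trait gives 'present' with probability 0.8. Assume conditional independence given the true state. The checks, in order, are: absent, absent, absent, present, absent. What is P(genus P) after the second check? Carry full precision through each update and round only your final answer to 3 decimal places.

After 'absent': P(genus P) = 0.3·0.3000 / (0.3·0.3000 + 0.2·0.7000) ≈ 0.3913
After 'absent': P(genus P) = 0.3·0.3913 / (0.3·0.3913 + 0.2·0.6087) ≈ 0.4909

0.491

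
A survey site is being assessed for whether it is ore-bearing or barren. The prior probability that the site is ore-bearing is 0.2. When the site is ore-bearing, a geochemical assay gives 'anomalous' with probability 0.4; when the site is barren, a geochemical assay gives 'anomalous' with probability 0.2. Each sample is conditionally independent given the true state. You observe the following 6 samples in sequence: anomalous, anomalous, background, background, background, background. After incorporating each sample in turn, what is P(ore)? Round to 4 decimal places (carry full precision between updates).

0.2404

After 'anomalous': P(ore) = 0.4·0.2000 / (0.4·0.2000 + 0.2·0.8000) ≈ 0.3333
After 'anomalous': P(ore) = 0.4·0.3333 / (0.4·0.3333 + 0.2·0.6667) ≈ 0.5000
After 'background': P(ore) = 0.6·0.5000 / (0.6·0.5000 + 0.8·0.5000) ≈ 0.4286
After 'background': P(ore) = 0.6·0.4286 / (0.6·0.4286 + 0.8·0.5714) ≈ 0.3600
After 'background': P(ore) = 0.6·0.3600 / (0.6·0.3600 + 0.8·0.6400) ≈ 0.2967
After 'background': P(ore) = 0.6·0.2967 / (0.6·0.2967 + 0.8·0.7033) ≈ 0.2404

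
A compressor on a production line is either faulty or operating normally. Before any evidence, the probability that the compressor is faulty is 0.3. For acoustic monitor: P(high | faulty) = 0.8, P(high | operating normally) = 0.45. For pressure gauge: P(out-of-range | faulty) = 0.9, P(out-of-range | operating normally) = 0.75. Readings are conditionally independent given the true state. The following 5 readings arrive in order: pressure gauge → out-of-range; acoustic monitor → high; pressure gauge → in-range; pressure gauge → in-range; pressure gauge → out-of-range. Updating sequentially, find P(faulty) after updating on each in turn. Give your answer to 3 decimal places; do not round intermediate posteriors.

0.149

After pressure gauge='out-of-range': P(faulty) = 0.9·0.3000 / (0.9·0.3000 + 0.75·0.7000) ≈ 0.3396
After acoustic monitor='high': P(faulty) = 0.8·0.3396 / (0.8·0.3396 + 0.45·0.6604) ≈ 0.4776
After pressure gauge='in-range': P(faulty) = 0.1·0.4776 / (0.1·0.4776 + 0.25·0.5224) ≈ 0.2678
After pressure gauge='in-range': P(faulty) = 0.1·0.2678 / (0.1·0.2678 + 0.25·0.7322) ≈ 0.1276
After pressure gauge='out-of-range': P(faulty) = 0.9·0.1276 / (0.9·0.1276 + 0.75·0.8724) ≈ 0.1493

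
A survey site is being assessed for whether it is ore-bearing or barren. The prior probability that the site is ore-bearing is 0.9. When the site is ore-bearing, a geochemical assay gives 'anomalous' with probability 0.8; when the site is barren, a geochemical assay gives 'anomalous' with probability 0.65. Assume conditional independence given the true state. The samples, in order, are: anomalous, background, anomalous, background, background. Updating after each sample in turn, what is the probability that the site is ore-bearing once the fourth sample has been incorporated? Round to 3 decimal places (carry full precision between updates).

After 'anomalous': P(ore) = 0.8·0.9000 / (0.8·0.9000 + 0.65·0.1000) ≈ 0.9172
After 'background': P(ore) = 0.2·0.9172 / (0.2·0.9172 + 0.35·0.0828) ≈ 0.8636
After 'anomalous': P(ore) = 0.8·0.8636 / (0.8·0.8636 + 0.65·0.1364) ≈ 0.8862
After 'background': P(ore) = 0.2·0.8862 / (0.2·0.8862 + 0.35·0.1138) ≈ 0.8166

0.817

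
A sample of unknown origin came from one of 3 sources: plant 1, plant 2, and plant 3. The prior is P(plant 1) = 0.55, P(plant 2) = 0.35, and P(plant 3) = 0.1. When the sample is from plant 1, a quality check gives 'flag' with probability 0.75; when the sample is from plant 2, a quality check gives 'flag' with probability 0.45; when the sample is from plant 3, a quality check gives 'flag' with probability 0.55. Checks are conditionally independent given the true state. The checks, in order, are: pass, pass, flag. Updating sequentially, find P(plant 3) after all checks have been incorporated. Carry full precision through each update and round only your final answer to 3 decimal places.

0.132

Each posterior becomes the prior for the next update.
After 'pass': normaliser = 0.25·0.5500 + 0.55·0.3500 + 0.45·0.1000; P(plant 1) ≈ 0.3667, P(plant 2) ≈ 0.5133, P(plant 3) ≈ 0.1200
After 'pass': normaliser = 0.25·0.3667 + 0.55·0.5133 + 0.45·0.1200; P(plant 1) ≈ 0.2142, P(plant 2) ≈ 0.6597, P(plant 3) ≈ 0.1262
After 'flag': normaliser = 0.75·0.2142 + 0.45·0.6597 + 0.55·0.1262; P(plant 1) ≈ 0.3049, P(plant 2) ≈ 0.5634, P(plant 3) ≈ 0.1317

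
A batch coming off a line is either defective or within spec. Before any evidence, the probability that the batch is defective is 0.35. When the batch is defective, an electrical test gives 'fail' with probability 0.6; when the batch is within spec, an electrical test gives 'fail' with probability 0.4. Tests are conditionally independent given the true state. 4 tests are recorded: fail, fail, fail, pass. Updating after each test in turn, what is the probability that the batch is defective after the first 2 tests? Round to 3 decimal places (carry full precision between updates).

After 'fail': P(defective) = 0.6·0.3500 / (0.6·0.3500 + 0.4·0.6500) ≈ 0.4468
After 'fail': P(defective) = 0.6·0.4468 / (0.6·0.4468 + 0.4·0.5532) ≈ 0.5478

0.548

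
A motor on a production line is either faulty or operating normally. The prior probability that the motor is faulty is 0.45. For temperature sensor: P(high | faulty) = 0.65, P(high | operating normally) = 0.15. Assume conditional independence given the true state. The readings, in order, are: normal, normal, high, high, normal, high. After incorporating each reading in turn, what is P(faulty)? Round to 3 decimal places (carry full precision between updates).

Apply Bayes' rule sequentially, carrying P(faulty) forward.
After 'normal': P(faulty) = 0.35·0.4500 / (0.35·0.4500 + 0.85·0.5500) ≈ 0.2520
After 'normal': P(faulty) = 0.35·0.2520 / (0.35·0.2520 + 0.85·0.7480) ≈ 0.1218
After 'high': P(faulty) = 0.65·0.1218 / (0.65·0.1218 + 0.15·0.8782) ≈ 0.3754
After 'high': P(faulty) = 0.65·0.3754 / (0.65·0.3754 + 0.15·0.6246) ≈ 0.7226
After 'normal': P(faulty) = 0.35·0.7226 / (0.35·0.7226 + 0.85·0.2774) ≈ 0.5175
After 'high': P(faulty) = 0.65·0.5175 / (0.65·0.5175 + 0.15·0.4825) ≈ 0.8229

0.823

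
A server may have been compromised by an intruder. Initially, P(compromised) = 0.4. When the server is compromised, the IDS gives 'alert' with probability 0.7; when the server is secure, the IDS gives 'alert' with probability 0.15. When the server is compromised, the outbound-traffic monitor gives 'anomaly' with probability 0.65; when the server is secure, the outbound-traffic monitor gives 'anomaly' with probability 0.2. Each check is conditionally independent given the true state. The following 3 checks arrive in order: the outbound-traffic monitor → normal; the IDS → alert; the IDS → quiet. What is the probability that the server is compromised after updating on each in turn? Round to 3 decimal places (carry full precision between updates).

Each posterior becomes the prior for the next update.
After the outbound-traffic monitor='normal': P(compromised) = 0.35·0.4000 / (0.35·0.4000 + 0.8·0.6000) ≈ 0.2258
After the IDS='alert': P(compromised) = 0.7·0.2258 / (0.7·0.2258 + 0.15·0.7742) ≈ 0.5765
After the IDS='quiet': P(compromised) = 0.3·0.5765 / (0.3·0.5765 + 0.85·0.4235) ≈ 0.3245

0.325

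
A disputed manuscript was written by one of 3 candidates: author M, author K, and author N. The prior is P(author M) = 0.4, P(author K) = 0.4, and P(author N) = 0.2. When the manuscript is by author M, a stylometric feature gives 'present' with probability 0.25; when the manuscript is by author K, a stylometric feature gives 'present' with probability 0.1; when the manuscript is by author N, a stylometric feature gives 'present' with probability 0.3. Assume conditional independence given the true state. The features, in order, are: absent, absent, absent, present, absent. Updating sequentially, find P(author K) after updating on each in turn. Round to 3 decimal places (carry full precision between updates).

0.363

After 'absent': normaliser = 0.75·0.4000 + 0.9·0.4000 + 0.7·0.2000; P(author M) ≈ 0.3750, P(author K) ≈ 0.4500, P(author N) ≈ 0.1750
After 'absent': normaliser = 0.75·0.3750 + 0.9·0.4500 + 0.7·0.1750; P(author M) ≈ 0.3478, P(author K) ≈ 0.5008, P(author N) ≈ 0.1515
After 'absent': normaliser = 0.75·0.3478 + 0.9·0.5008 + 0.7·0.1515; P(author M) ≈ 0.3190, P(author K) ≈ 0.5513, P(author N) ≈ 0.1297
After 'present': normaliser = 0.25·0.3190 + 0.1·0.5513 + 0.3·0.1297; P(author M) ≈ 0.4589, P(author K) ≈ 0.3172, P(author N) ≈ 0.2239
After 'absent': normaliser = 0.75·0.4589 + 0.9·0.3172 + 0.7·0.2239; P(author M) ≈ 0.4377, P(author K) ≈ 0.3630, P(author N) ≈ 0.1993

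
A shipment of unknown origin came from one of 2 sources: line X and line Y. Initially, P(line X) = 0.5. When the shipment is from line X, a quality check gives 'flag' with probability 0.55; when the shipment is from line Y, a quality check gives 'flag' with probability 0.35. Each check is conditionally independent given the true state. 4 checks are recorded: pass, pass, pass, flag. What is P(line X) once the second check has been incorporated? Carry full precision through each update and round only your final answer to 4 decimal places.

Apply Bayes' rule sequentially, carrying P(line X) forward.
After 'pass': P(line X) = 0.45·0.5000 / (0.45·0.5000 + 0.65·0.5000) ≈ 0.4091
After 'pass': P(line X) = 0.45·0.4091 / (0.45·0.4091 + 0.65·0.5909) ≈ 0.3240

0.3240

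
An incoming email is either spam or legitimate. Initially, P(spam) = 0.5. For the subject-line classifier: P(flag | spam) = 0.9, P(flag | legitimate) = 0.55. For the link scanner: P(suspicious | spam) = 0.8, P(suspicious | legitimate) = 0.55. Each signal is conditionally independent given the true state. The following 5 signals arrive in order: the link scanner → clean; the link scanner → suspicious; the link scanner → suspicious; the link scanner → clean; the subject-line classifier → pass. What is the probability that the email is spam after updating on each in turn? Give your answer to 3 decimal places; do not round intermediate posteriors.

0.085

After the link scanner='clean': P(spam) = 0.2·0.5000 / (0.2·0.5000 + 0.45·0.5000) ≈ 0.3077
After the link scanner='suspicious': P(spam) = 0.8·0.3077 / (0.8·0.3077 + 0.55·0.6923) ≈ 0.3926
After the link scanner='suspicious': P(spam) = 0.8·0.3926 / (0.8·0.3926 + 0.55·0.6074) ≈ 0.4846
After the link scanner='clean': P(spam) = 0.2·0.4846 / (0.2·0.4846 + 0.45·0.5154) ≈ 0.2947
After the subject-line classifier='pass': P(spam) = 0.1·0.2947 / (0.1·0.2947 + 0.45·0.7053) ≈ 0.0850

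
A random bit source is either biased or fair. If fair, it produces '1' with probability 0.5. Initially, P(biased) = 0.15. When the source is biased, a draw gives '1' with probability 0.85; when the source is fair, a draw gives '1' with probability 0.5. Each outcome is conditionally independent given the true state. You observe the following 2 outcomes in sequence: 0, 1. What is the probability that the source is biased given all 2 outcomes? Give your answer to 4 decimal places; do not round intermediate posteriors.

After '0': P(biased) = 0.15·0.1500 / (0.15·0.1500 + 0.5·0.8500) ≈ 0.0503
After '1': P(biased) = 0.85·0.0503 / (0.85·0.0503 + 0.5·0.9497) ≈ 0.0826

0.0826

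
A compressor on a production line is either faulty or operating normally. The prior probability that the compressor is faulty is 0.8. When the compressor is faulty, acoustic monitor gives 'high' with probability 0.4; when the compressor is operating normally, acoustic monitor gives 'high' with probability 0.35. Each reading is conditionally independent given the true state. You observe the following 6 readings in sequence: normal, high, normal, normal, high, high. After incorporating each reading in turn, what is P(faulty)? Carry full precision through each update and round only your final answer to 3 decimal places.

0.824

Each posterior becomes the prior for the next update.
After 'normal': P(faulty) = 0.6·0.8000 / (0.6·0.8000 + 0.65·0.2000) ≈ 0.7869
After 'high': P(faulty) = 0.4·0.7869 / (0.4·0.7869 + 0.35·0.2131) ≈ 0.8084
After 'normal': P(faulty) = 0.6·0.8084 / (0.6·0.8084 + 0.65·0.1916) ≈ 0.7957
After 'normal': P(faulty) = 0.6·0.7957 / (0.6·0.7957 + 0.65·0.2043) ≈ 0.7824
After 'high': P(faulty) = 0.4·0.7824 / (0.4·0.7824 + 0.35·0.2176) ≈ 0.8043
After 'high': P(faulty) = 0.4·0.8043 / (0.4·0.8043 + 0.35·0.1957) ≈ 0.8244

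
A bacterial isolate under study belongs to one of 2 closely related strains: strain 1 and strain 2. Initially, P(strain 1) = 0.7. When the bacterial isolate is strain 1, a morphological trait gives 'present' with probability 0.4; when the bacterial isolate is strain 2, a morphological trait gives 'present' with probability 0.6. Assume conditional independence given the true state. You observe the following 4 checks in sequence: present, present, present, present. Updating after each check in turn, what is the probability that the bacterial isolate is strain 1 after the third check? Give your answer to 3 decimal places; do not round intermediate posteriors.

After 'present': P(strain 1) = 0.4·0.7000 / (0.4·0.7000 + 0.6·0.3000) ≈ 0.6087
After 'present': P(strain 1) = 0.4·0.6087 / (0.4·0.6087 + 0.6·0.3913) ≈ 0.5091
After 'present': P(strain 1) = 0.4·0.5091 / (0.4·0.5091 + 0.6·0.4909) ≈ 0.4088

0.409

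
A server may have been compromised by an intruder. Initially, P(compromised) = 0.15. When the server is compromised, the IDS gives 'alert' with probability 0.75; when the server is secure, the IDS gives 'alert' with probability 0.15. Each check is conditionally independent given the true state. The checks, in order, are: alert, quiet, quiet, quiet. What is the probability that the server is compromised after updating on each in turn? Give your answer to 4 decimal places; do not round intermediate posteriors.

0.0220

After 'alert': P(compromised) = 0.75·0.1500 / (0.75·0.1500 + 0.15·0.8500) ≈ 0.4688
After 'quiet': P(compromised) = 0.25·0.4688 / (0.25·0.4688 + 0.85·0.5312) ≈ 0.2060
After 'quiet': P(compromised) = 0.25·0.2060 / (0.25·0.2060 + 0.85·0.7940) ≈ 0.0709
After 'quiet': P(compromised) = 0.25·0.0709 / (0.25·0.0709 + 0.85·0.9291) ≈ 0.0220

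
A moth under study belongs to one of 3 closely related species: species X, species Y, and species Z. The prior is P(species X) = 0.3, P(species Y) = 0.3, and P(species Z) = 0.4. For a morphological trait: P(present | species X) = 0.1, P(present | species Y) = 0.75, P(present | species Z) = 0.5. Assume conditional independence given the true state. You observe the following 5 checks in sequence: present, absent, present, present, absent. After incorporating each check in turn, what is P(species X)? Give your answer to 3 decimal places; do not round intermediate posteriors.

0.012

After 'present': normaliser = 0.1·0.3000 + 0.75·0.3000 + 0.5·0.4000; P(species X) ≈ 0.0659, P(species Y) ≈ 0.4945, P(species Z) ≈ 0.4396
After 'absent': normaliser = 0.9·0.0659 + 0.25·0.4945 + 0.5·0.4396; P(species X) ≈ 0.1473, P(species Y) ≈ 0.3070, P(species Z) ≈ 0.5457
After 'present': normaliser = 0.1·0.1473 + 0.75·0.3070 + 0.5·0.5457; P(species X) ≈ 0.0285, P(species Y) ≈ 0.4446, P(species Z) ≈ 0.5269
After 'present': normaliser = 0.1·0.0285 + 0.75·0.4446 + 0.5·0.5269; P(species X) ≈ 0.0047, P(species Y) ≈ 0.5560, P(species Z) ≈ 0.4393
After 'absent': normaliser = 0.9·0.0047 + 0.25·0.5560 + 0.5·0.4393; P(species X) ≈ 0.0118, P(species Y) ≈ 0.3830, P(species Z) ≈ 0.6052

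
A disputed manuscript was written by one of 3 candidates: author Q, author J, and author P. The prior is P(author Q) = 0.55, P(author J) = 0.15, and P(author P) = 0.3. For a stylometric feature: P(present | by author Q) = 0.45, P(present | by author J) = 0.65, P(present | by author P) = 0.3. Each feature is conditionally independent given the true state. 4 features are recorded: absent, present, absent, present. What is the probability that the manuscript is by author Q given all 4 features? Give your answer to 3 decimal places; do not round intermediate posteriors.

0.616

After 'absent': normaliser = 0.55·0.5500 + 0.35·0.1500 + 0.7·0.3000; P(author Q) ≈ 0.5354, P(author J) ≈ 0.0929, P(author P) ≈ 0.3717
After 'present': normaliser = 0.45·0.5354 + 0.65·0.0929 + 0.3·0.3717; P(author Q) ≈ 0.5836, P(author J) ≈ 0.1463, P(author P) ≈ 0.2701
After 'absent': normaliser = 0.55·0.5836 + 0.35·0.1463 + 0.7·0.2701; P(author Q) ≈ 0.5719, P(author J) ≈ 0.0912, P(author P) ≈ 0.3369
After 'present': normaliser = 0.45·0.5719 + 0.65·0.0912 + 0.3·0.3369; P(author Q) ≈ 0.6161, P(author J) ≈ 0.1420, P(author P) ≈ 0.2419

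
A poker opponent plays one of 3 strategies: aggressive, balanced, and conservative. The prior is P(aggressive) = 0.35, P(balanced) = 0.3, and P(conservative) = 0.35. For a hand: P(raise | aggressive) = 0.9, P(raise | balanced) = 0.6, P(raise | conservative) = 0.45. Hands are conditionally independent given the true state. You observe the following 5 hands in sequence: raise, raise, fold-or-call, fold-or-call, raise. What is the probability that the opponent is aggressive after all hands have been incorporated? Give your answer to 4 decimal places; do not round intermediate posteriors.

After 'raise': normaliser = 0.9·0.3500 + 0.6·0.3000 + 0.45·0.3500; P(aggressive) ≈ 0.4828, P(balanced) ≈ 0.2759, P(conservative) ≈ 0.2414
After 'raise': normaliser = 0.9·0.4828 + 0.6·0.2759 + 0.45·0.2414; P(aggressive) ≈ 0.6131, P(balanced) ≈ 0.2336, P(conservative) ≈ 0.1533
After 'fold-or-call': normaliser = 0.1·0.6131 + 0.4·0.2336 + 0.55·0.1533; P(aggressive) ≈ 0.2565, P(balanced) ≈ 0.3908, P(conservative) ≈ 0.3527
After 'fold-or-call': normaliser = 0.1·0.2565 + 0.4·0.3908 + 0.55·0.3527; P(aggressive) ≈ 0.0682, P(balanced) ≈ 0.4158, P(conservative) ≈ 0.5159
After 'raise': normaliser = 0.9·0.0682 + 0.6·0.4158 + 0.45·0.5159; P(aggressive) ≈ 0.1131, P(balanced) ≈ 0.4594, P(conservative) ≈ 0.4275

0.1131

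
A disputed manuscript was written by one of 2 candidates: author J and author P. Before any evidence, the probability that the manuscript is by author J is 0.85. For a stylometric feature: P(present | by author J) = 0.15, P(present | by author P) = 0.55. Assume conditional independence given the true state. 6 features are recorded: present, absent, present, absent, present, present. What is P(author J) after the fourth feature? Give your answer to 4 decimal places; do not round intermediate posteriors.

0.6006

After 'present': P(author J) = 0.15·0.8500 / (0.15·0.8500 + 0.55·0.1500) ≈ 0.6071
After 'absent': P(author J) = 0.85·0.6071 / (0.85·0.6071 + 0.45·0.3929) ≈ 0.7448
After 'present': P(author J) = 0.15·0.7448 / (0.15·0.7448 + 0.55·0.2552) ≈ 0.4433
After 'absent': P(author J) = 0.85·0.4433 / (0.85·0.4433 + 0.45·0.5567) ≈ 0.6006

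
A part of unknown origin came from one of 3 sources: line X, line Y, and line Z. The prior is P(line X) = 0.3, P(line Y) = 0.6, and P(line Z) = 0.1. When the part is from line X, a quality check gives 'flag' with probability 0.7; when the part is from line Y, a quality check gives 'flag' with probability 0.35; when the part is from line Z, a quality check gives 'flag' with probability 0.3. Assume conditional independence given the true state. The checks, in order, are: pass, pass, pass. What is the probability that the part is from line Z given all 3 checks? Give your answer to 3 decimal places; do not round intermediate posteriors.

After 'pass': normaliser = 0.3·0.3000 + 0.65·0.6000 + 0.7·0.1000; P(line X) ≈ 0.1636, P(line Y) ≈ 0.7091, P(line Z) ≈ 0.1273
After 'pass': normaliser = 0.3·0.1636 + 0.65·0.7091 + 0.7·0.1273; P(line X) ≈ 0.0819, P(line Y) ≈ 0.7693, P(line Z) ≈ 0.1487
After 'pass': normaliser = 0.3·0.0819 + 0.65·0.7693 + 0.7·0.1487; P(line X) ≈ 0.0391, P(line Y) ≈ 0.7953, P(line Z) ≈ 0.1656

0.166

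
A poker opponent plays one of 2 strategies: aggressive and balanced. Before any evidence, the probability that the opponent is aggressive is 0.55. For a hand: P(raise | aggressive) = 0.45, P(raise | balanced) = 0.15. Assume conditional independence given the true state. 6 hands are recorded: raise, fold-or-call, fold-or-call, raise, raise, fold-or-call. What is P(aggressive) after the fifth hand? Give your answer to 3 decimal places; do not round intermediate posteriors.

0.933

After 'raise': P(aggressive) = 0.45·0.5500 / (0.45·0.5500 + 0.15·0.4500) ≈ 0.7857
After 'fold-or-call': P(aggressive) = 0.55·0.7857 / (0.55·0.7857 + 0.85·0.2143) ≈ 0.7035
After 'fold-or-call': P(aggressive) = 0.55·0.7035 / (0.55·0.7035 + 0.85·0.2965) ≈ 0.6056
After 'raise': P(aggressive) = 0.45·0.6056 / (0.45·0.6056 + 0.15·0.3944) ≈ 0.8216
After 'raise': P(aggressive) = 0.45·0.8216 / (0.45·0.8216 + 0.15·0.1784) ≈ 0.9325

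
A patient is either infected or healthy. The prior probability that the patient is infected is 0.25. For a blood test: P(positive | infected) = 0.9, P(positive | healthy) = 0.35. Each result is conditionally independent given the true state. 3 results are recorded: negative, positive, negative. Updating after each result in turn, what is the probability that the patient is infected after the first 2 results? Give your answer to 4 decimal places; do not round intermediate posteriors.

0.1165

After 'negative': P(infected) = 0.1·0.2500 / (0.1·0.2500 + 0.65·0.7500) ≈ 0.0488
After 'positive': P(infected) = 0.9·0.0488 / (0.9·0.0488 + 0.35·0.9512) ≈ 0.1165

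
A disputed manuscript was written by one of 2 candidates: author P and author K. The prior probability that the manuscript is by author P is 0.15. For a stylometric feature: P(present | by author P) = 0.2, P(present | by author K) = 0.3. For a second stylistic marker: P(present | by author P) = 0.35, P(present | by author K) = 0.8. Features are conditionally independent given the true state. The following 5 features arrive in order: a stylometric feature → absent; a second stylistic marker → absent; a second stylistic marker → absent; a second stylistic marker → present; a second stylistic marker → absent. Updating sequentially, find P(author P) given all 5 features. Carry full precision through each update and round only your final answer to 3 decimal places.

0.752

Apply Bayes' rule sequentially, carrying P(author P) forward.
After a stylometric feature='absent': P(author P) = 0.8·0.1500 / (0.8·0.1500 + 0.7·0.8500) ≈ 0.1678
After a second stylistic marker='absent': P(author P) = 0.65·0.1678 / (0.65·0.1678 + 0.2·0.8322) ≈ 0.3959
After a second stylistic marker='absent': P(author P) = 0.65·0.3959 / (0.65·0.3959 + 0.2·0.6041) ≈ 0.6805
After a second stylistic marker='present': P(author P) = 0.35·0.6805 / (0.35·0.6805 + 0.8·0.3195) ≈ 0.4824
After a second stylistic marker='absent': P(author P) = 0.65·0.4824 / (0.65·0.4824 + 0.2·0.5176) ≈ 0.7518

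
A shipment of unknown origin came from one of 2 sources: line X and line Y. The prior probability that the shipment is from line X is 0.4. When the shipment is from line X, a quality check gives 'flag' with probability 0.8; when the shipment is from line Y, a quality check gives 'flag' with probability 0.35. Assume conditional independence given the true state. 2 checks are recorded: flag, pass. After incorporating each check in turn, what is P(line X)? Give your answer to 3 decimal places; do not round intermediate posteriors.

After 'flag': P(line X) = 0.8·0.4000 / (0.8·0.4000 + 0.35·0.6000) ≈ 0.6038
After 'pass': P(line X) = 0.2·0.6038 / (0.2·0.6038 + 0.65·0.3962) ≈ 0.3192

0.319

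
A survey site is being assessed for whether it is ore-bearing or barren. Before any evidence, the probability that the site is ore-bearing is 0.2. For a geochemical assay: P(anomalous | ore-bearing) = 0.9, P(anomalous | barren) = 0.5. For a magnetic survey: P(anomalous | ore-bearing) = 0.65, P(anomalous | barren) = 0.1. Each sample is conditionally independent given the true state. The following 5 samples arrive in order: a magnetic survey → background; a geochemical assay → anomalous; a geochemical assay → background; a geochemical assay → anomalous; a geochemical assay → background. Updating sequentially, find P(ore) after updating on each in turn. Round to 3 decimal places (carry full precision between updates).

After a magnetic survey='background': P(ore) = 0.35·0.2000 / (0.35·0.2000 + 0.9·0.8000) ≈ 0.0886
After a geochemical assay='anomalous': P(ore) = 0.9·0.0886 / (0.9·0.0886 + 0.5·0.9114) ≈ 0.1489
After a geochemical assay='background': P(ore) = 0.1·0.1489 / (0.1·0.1489 + 0.5·0.8511) ≈ 0.0338
After a geochemical assay='anomalous': P(ore) = 0.9·0.0338 / (0.9·0.0338 + 0.5·0.9662) ≈ 0.0593
After a geochemical assay='background': P(ore) = 0.1·0.0593 / (0.1·0.0593 + 0.5·0.9407) ≈ 0.0124

0.012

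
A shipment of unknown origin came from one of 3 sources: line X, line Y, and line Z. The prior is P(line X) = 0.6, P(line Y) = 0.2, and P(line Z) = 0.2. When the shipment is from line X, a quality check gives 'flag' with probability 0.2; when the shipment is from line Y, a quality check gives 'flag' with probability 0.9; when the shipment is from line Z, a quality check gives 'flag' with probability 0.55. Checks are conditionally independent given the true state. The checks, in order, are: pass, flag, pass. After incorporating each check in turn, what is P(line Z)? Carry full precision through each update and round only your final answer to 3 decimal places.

0.221

After 'pass': normaliser = 0.8·0.6000 + 0.1·0.2000 + 0.45·0.2000; P(line X) ≈ 0.8136, P(line Y) ≈ 0.0339, P(line Z) ≈ 0.1525
After 'flag': normaliser = 0.2·0.8136 + 0.9·0.0339 + 0.55·0.1525; P(line X) ≈ 0.5872, P(line Y) ≈ 0.1101, P(line Z) ≈ 0.3028
After 'pass': normaliser = 0.8·0.5872 + 0.1·0.1101 + 0.45·0.3028; P(line X) ≈ 0.7613, P(line Y) ≈ 0.0178, P(line Z) ≈ 0.2208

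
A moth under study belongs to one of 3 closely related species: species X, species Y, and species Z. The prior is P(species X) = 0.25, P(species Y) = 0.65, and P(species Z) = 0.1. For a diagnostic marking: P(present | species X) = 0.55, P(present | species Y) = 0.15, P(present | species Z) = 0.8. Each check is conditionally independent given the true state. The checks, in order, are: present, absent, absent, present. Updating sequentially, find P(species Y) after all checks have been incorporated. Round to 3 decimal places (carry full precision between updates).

Each posterior becomes the prior for the next update.
After 'present': normaliser = 0.55·0.2500 + 0.15·0.6500 + 0.8·0.1000; P(species X) ≈ 0.4365, P(species Y) ≈ 0.3095, P(species Z) ≈ 0.2540
After 'absent': normaliser = 0.45·0.4365 + 0.85·0.3095 + 0.2·0.2540; P(species X) ≈ 0.3849, P(species Y) ≈ 0.5156, P(species Z) ≈ 0.0995
After 'absent': normaliser = 0.45·0.3849 + 0.85·0.5156 + 0.2·0.0995; P(species X) ≈ 0.2744, P(species Y) ≈ 0.6941, P(species Z) ≈ 0.0315
After 'present': normaliser = 0.55·0.2744 + 0.15·0.6941 + 0.8·0.0315; P(species X) ≈ 0.5385, P(species Y) ≈ 0.3715, P(species Z) ≈ 0.0900

0.372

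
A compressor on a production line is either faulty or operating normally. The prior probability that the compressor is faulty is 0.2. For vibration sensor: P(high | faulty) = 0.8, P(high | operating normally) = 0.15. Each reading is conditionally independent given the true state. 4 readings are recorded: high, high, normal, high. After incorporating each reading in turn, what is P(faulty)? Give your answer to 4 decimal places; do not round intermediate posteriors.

Apply Bayes' rule sequentially, carrying P(faulty) forward.
After 'high': P(faulty) = 0.8·0.2000 / (0.8·0.2000 + 0.15·0.8000) ≈ 0.5714
After 'high': P(faulty) = 0.8·0.5714 / (0.8·0.5714 + 0.15·0.4286) ≈ 0.8767
After 'normal': P(faulty) = 0.2·0.8767 / (0.2·0.8767 + 0.85·0.1233) ≈ 0.6259
After 'high': P(faulty) = 0.8·0.6259 / (0.8·0.6259 + 0.15·0.3741) ≈ 0.8992

0.8992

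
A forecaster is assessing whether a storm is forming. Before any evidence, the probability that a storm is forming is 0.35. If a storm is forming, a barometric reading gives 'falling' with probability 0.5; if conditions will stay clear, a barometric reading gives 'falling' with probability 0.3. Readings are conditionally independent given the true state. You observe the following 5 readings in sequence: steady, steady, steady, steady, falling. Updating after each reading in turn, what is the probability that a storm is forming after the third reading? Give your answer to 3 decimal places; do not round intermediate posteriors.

After 'steady': P(storm) = 0.5·0.3500 / (0.5·0.3500 + 0.7·0.6500) ≈ 0.2778
After 'steady': P(storm) = 0.5·0.2778 / (0.5·0.2778 + 0.7·0.7222) ≈ 0.2155
After 'steady': P(storm) = 0.5·0.2155 / (0.5·0.2155 + 0.7·0.7845) ≈ 0.1640

0.164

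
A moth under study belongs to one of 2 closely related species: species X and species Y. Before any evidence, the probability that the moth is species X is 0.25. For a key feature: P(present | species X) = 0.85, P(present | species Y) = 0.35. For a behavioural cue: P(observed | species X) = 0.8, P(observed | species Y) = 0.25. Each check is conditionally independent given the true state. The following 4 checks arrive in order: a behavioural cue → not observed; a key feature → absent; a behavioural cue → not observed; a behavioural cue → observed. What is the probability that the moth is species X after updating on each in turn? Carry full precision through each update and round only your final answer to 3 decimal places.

0.017

Apply Bayes' rule sequentially, carrying P(species X) forward.
After a behavioural cue='not observed': P(species X) = 0.2·0.2500 / (0.2·0.2500 + 0.75·0.7500) ≈ 0.0816
After a key feature='absent': P(species X) = 0.15·0.0816 / (0.15·0.0816 + 0.65·0.9184) ≈ 0.0201
After a behavioural cue='not observed': P(species X) = 0.2·0.0201 / (0.2·0.0201 + 0.75·0.9799) ≈ 0.0054
After a behavioural cue='observed': P(species X) = 0.8·0.0054 / (0.8·0.0054 + 0.25·0.9946) ≈ 0.0172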